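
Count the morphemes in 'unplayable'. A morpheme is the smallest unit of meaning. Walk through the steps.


Decomposition: un- (prefix) + play (root) + -able (suffix) = 3 morpheme(s)

3 morphemes


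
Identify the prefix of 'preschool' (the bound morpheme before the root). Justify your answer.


The word 'preschool' = 'pre' (prefix) + 'school' (root). The prefix is 'pre'.

pre


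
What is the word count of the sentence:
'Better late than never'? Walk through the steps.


Split into words: Better | late | than | never = 4 words.

4


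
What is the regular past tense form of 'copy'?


Apply rule: Change -y to -ied. 'copy' becomes 'copied'.

copied


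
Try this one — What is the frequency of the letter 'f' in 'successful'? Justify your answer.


Letter 'f' in 'successful': found at position(s) 8 = 1 occurrence(s).

1


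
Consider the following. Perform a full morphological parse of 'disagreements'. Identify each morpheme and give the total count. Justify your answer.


Step 1: Identify prefix: 'dis' (meaning: not/apart)
Step 2: Identify root: 'agree'
Step 3: Identify suffix(es): 'ment, s'
Decomposition: dis- (prefix: not/apart) + agree (root) + -ment (suffix: action/result) + -s (plural)
Total morphemes: 4

4 morphemes (dis- (prefix: not/apart) + agree (root) + -ment (suffix: action/result) + -s (plural))


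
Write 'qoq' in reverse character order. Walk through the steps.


Reverse 'qoq' character by character: 'qoq'.

qoq


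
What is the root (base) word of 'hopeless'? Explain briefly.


Remove suffix '-less' from 'hopeless' to get root 'hope'.

hope


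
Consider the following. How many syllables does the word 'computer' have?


Break 'computer' into syllables: com-pu-ter -> com | pu | ter = 3 syllables

3 syllables


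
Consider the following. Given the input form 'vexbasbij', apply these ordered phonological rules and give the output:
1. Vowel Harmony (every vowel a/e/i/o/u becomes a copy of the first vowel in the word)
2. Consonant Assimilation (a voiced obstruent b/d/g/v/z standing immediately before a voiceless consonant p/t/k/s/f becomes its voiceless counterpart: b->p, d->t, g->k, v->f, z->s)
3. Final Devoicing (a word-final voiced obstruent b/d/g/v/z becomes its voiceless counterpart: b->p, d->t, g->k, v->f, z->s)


Starting form: 'vexbasbij'
Rule 1: Vowel Harmony: all vowels become 'e' (matching first vowel). 'vexbasbij' -> 'vexbesbej'
Rule 2: Consonant Assimilation: no voiced obstruent (b/d/g/v/z) stands immediately before a voiceless consonant (p/t/k/s/f). No change.
Rule 3: Final Devoicing: final consonant 'j' is not one of the voiced obstruents b/d/g/v/z. No change.
Final form: 'vexbesbej'

vexbesbej


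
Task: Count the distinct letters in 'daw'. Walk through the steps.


Unique letters in 'daw': {a, d, w} = 3 distinct letters.

3


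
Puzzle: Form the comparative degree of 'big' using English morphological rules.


Apply comparative formation (double final consonant, add -er): 'big' -> 'bigger'.

bigger


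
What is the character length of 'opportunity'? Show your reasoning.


Spell out 'opportunity' and number each letter: o(1), p(2), p(3), o(4), r(5), t(6), u(7), n(8), i(9), t(10), y(11). Total: 11 letters.

11


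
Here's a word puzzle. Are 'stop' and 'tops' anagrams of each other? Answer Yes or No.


Sorted letters of 'stop': 'opst'
Sorted letters of 'tops': 'opst'
They match.

Yes


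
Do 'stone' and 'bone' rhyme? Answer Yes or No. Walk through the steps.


Rime (stressed vowel + following sounds) of 'stone': -one = /oʊn/
Rime of 'bone': -one = /oʊn/
/oʊn/ and /oʊn/ are the same ending sound, so the words rhyme.

Yes


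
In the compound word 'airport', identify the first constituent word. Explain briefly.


Split 'airport' into 'air' + 'port'. The first part is 'air'.

air


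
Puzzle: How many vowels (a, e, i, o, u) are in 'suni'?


Vowels in 'suni': u, i = 2 vowels.

2


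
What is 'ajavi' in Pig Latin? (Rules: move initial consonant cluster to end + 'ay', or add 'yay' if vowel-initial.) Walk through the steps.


'ajavi' starts with a vowel, so add 'yay': 'ajaviyay'.

ajaviyay


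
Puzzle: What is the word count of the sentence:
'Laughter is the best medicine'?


Split into words: Laughter | is | the | best | medicine = 5 words.

5


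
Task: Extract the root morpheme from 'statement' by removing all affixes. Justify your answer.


Remove suffix '-ment' from 'statement' to get root 'state'.

state


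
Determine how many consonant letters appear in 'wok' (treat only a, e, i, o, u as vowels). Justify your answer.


Consonants in 'wok': w, k = 2 consonants.

2


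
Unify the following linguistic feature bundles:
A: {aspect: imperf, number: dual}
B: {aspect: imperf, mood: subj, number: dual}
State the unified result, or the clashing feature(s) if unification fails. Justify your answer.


Compare features:
aspect: A=imperf vs B=imperf -> unified: imperf
mood: A=_ vs B=subj -> unified: subj
number: A=dual vs B=dual -> unified: dual
No clashes found.

Unified: {aspect: imperf, mood: subj, number: dual}


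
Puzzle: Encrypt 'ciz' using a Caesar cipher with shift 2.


Shift each letter by 2: c -> e, i -> k, z -> b. Result: 'ekb'.

ekb


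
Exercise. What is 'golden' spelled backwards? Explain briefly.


Reverse 'golden' character by character: 'nedlog'.

nedlog


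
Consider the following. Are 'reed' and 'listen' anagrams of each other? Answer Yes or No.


Sorted letters of 'reed': 'deer'
Sorted letters of 'listen': 'eilnst'
They do not match.

No


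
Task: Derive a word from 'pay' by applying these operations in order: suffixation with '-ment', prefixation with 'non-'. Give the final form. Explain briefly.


Step 1: Add suffix '-ment' to 'pay' = 'payment'
Step 2: Add prefix 'non-' to 'payment' = 'nonpayment'

nonpayment


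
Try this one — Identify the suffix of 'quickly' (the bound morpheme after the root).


The word 'quickly' = 'quick' (root) + '-ly' (suffix). The suffix is '-ly'.

ly


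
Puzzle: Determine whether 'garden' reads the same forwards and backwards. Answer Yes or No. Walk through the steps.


Forward: 'garden'
Reversed: 'nedrag'
They differ.

No


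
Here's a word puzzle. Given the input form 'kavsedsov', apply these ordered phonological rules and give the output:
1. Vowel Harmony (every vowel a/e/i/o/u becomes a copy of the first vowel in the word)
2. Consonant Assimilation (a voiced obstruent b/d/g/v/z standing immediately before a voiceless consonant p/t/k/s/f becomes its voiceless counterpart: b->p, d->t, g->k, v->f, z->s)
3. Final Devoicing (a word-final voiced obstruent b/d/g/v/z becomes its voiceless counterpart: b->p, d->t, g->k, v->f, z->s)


Starting form: 'kavsedsov'
Rule 1: Vowel Harmony: all vowels become 'a' (matching first vowel). 'kavsedsov' -> 'kavsadsav'
Rule 2: Consonant Assimilation: voiced obstruent before voiceless consonant becomes voiceless ('vs' -> 'fs', 'ds' -> 'ts'). 'kavsadsav' -> 'kafsatsav'
Rule 3: Final Devoicing: word-final voiced obstruent 'v' becomes voiceless 'f'. 'kafsatsav' -> 'kafsatsaf'
Final form: 'kafsatsaf'

kafsatsaf


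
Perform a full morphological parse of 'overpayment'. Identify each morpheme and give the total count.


Step 1: Identify prefix: 'over' (meaning: excessively)
Step 2: Identify root: 'pay'
Step 3: Identify suffix(es): 'ment'
Decomposition: over- (prefix: excessively) + pay (root) + -ment (suffix: action/result)
Total morphemes: 3

3 morphemes (over- (prefix: excessively) + pay (root) + -ment (suffix: action/result))


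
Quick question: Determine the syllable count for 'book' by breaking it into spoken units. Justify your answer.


Break 'book' into syllables: book -> book = 1 syllable

1 syllable


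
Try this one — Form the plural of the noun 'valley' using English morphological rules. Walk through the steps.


Apply rule: Add -s. 'valley' becomes 'valleys'.

valleys


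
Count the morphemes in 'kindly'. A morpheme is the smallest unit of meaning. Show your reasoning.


Decomposition: kind (root) + -ly (suffix) = 2 morpheme(s)

2 morphemes


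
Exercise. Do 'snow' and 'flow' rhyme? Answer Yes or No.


Rime (stressed vowel + following sounds) of 'snow': -ow = /oʊ/
Rime of 'flow': -ow = /oʊ/
/oʊ/ and /oʊ/ are the same ending sound, so the words rhyme.

Yes


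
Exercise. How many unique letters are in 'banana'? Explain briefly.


Unique letters in 'banana': {a, b, n} = 3 distinct letters.

3


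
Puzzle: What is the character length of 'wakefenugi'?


Spell out 'wakefenugi' and number each letter: w(1), a(2), k(3), e(4), f(5), e(6), n(7), u(8), g(9), i(10). Total: 10 letters.

10


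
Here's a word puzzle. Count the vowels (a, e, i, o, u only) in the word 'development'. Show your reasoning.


Vowels in 'development': e, e, o, e = 4 vowels.

4


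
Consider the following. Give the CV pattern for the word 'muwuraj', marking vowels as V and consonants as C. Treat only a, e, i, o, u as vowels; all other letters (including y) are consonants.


Letter mapping: m = C, u = V, w = C, u = V, r = C, a = V, j = C.

CVCVCVC


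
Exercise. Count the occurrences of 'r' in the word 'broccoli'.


Letter 'r' in 'broccoli': found at position(s) 2 = 1 occurrence(s).

1


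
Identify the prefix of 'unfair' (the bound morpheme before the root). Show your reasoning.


The word 'unfair' = 'un' (prefix) + 'fair' (root). The prefix is 'un'.

un


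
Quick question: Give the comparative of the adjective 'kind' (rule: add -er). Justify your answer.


Apply comparative formation (add -er): 'kind' -> 'kinder'.

kinder


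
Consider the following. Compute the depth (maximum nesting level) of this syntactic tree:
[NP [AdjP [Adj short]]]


Count bracket nesting levels:
'[' at pos 0: depth = 1
'[' at pos 4: depth = 2
'[' at pos 10: depth = 3
Maximum depth reached: 3

3


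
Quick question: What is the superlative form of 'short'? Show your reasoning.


Apply superlative formation (add -est): 'short' -> 'shortest'.

shortest


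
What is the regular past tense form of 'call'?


Apply rule: Add -ed. 'call' becomes 'called'.

called


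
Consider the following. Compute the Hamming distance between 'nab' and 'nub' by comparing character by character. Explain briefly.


Alignment:
Position 1: 'n' vs 'n' = match
Position 2: 'a' vs 'u' = DIFFER
Position 3: 'b' vs 'b' = match
Total differences: 1

1


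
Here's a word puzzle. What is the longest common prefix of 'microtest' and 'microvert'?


Compare from the start: 5 characters match: 'micro'. Mismatch at position 6: 't' vs 'v'.

micro


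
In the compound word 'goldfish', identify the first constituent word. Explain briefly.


Split 'goldfish' into 'gold' + 'fish'. The first part is 'gold'.

gold


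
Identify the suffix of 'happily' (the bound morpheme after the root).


The word 'happily' = 'happy' (root) + '-ly' (suffix). The suffix is '-ly'.

ly


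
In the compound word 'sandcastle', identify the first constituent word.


Split 'sandcastle' into 'sand' + 'castle'. The first part is 'sand'.

sand


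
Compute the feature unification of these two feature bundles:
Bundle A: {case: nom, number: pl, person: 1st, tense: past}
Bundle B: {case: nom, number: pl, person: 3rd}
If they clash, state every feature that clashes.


Compare features:
case: A=nom vs B=nom -> unified: nom
number: A=pl vs B=pl -> unified: pl
person: A=1st vs B=3rd -> CLASH
tense: A=past vs B=_ -> unified: past
Clash detected on feature 'person' (1st vs 3rd); unification fails.

CLASH on 'person' (1st vs 3rd)


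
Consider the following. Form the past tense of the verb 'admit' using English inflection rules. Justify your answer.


Apply rule: Double final consonant and add -ed. 'admit' becomes 'admitted'.

admitted


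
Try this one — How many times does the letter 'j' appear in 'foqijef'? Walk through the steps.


Letter 'j' in 'foqijef': found at position(s) 5 = 1 occurrence(s).

1


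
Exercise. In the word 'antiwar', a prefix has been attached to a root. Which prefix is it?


The word 'antiwar' = 'anti' (prefix) + 'war' (root). The prefix is 'anti'.

anti


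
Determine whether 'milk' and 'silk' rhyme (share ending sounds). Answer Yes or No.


Rime (stressed vowel + following sounds) of 'milk': -ilk = /ɪlk/
Rime of 'silk': -ilk = /ɪlk/
/ɪlk/ and /ɪlk/ are the same ending sound, so the words rhyme.

Yes


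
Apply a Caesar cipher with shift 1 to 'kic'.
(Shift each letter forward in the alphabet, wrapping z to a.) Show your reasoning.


Shift each letter by 1: k -> l, i -> j, c -> d. Result: 'ljd'.

ljd


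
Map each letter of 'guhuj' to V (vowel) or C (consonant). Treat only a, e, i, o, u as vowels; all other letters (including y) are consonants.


Letter mapping: g = C, u = V, h = C, u = V, j = C.

CVCVC


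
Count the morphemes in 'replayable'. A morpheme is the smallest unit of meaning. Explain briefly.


Decomposition: re- (prefix) + play (root) + -able (suffix) = 3 morpheme(s)

3 morphemes


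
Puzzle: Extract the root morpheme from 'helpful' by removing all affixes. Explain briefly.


Remove suffix '-ful' from 'helpful' to get root 'help'.

help


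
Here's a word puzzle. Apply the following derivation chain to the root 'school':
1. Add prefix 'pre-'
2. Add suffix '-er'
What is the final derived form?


Step 1: Add prefix 'pre-' to 'school' = 'preschool'
Step 2: Add suffix '-er' to 'preschool' = 'preschooler'

preschooler


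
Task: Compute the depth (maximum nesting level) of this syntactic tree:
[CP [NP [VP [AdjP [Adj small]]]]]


Count bracket nesting levels:
'[' at pos 0: depth = 1
'[' at pos 4: depth = 2
'[' at pos 8: depth = 3
'[' at pos 12: depth = 4
'[' at pos 18: depth = 5
Maximum depth reached: 5

5


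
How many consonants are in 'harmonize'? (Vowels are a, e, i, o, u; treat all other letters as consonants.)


Consonants in 'harmonize': h, r, m, n, z = 5 consonants.

5


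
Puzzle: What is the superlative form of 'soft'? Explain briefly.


Apply superlative formation (add -est): 'soft' -> 'softest'.

softest


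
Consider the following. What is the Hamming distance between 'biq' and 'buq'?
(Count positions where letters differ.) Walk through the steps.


Alignment:
Position 1: 'b' vs 'b' = match
Position 2: 'i' vs 'u' = DIFFER
Position 3: 'q' vs 'q' = match
Total differences: 1

1


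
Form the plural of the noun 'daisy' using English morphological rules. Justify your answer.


Apply rule: Change -y to -ies (consonant + y). 'daisy' becomes 'daisies'.

daisies


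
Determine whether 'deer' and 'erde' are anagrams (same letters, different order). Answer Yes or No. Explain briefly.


Sorted letters of 'deer': 'deer'
Sorted letters of 'erde': 'deer'
They match.

Yes


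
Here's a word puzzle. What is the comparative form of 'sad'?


Apply comparative formation (double final consonant, add -er): 'sad' -> 'sadder'.

sadder


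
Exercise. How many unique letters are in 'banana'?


Unique letters in 'banana': {a, b, n} = 3 distinct letters.

3


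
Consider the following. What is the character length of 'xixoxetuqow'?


Spell out 'xixoxetuqow' and number each letter: x(1), i(2), x(3), o(4), x(5), e(6), t(7), u(8), q(9), o(10), w(11). Total: 11 letters.

11


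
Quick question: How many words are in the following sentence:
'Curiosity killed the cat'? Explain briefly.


Split into words: Curiosity | killed | the | cat = 4 words.

4


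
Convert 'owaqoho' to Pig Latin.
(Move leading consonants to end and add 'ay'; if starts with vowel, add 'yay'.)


'owaqoho' starts with a vowel, so add 'yay': 'owaqohoyay'.

owaqohoyay


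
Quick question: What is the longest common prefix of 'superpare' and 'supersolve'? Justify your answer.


Compare from the start: 5 characters match: 'super'. Mismatch at position 6: 'p' vs 's'.

super


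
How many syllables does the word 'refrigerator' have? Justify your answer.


Break 'refrigerator' into syllables: re-frig-er-a-tor -> re | frig | er | a | tor = 5 syllables

5 syllables


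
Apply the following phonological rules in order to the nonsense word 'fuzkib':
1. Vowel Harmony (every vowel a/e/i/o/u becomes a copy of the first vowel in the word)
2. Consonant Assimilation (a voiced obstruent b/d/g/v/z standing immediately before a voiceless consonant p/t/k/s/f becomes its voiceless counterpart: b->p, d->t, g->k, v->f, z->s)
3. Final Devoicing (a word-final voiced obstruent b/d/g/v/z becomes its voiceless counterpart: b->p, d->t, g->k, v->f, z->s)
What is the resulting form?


Starting form: 'fuzkib'
Rule 1: Vowel Harmony: all vowels become 'u' (matching first vowel). 'fuzkib' -> 'fuzkub'
Rule 2: Consonant Assimilation: voiced obstruent before voiceless consonant becomes voiceless ('zk' -> 'sk'). 'fuzkub' -> 'fuskub'
Rule 3: Final Devoicing: word-final voiced obstruent 'b' becomes voiceless 'p'. 'fuskub' -> 'fuskup'
Final form: 'fuskup'

fuskup


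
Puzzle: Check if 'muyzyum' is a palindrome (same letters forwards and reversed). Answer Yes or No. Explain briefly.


Forward: 'muyzyum'
Reversed: 'muyzyum'
They are identical.

Yes


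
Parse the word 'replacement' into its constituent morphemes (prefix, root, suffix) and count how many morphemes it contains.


Step 1: Identify prefix: 're' (meaning: again)
Step 2: Identify root: 'place'
Step 3: Identify suffix(es): 'ment'
Decomposition: re- (prefix: again) + place (root) + -ment (suffix: action/result)
Total morphemes: 3

3 morphemes (re- (prefix: again) + place (root) + -ment (suffix: action/result))


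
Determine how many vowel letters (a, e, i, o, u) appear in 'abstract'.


Vowels in 'abstract': a, a = 2 vowels.

2


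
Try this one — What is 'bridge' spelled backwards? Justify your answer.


Reverse 'bridge' character by character: 'egdirb'.

egdirb


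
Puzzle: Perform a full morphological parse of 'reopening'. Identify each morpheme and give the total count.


Step 1: Identify prefix: 're' (meaning: again)
Step 2: Identify root: 'open'
Step 3: Identify suffix(es): 'ing'
Decomposition: re- (prefix: again) + open (root) + -ing (suffix: ongoing action)
Total morphemes: 3

3 morphemes (re- (prefix: again) + open (root) + -ing (suffix: ongoing action))


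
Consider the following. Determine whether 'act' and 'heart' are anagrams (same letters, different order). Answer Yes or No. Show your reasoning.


Sorted letters of 'act': 'act'
Sorted letters of 'heart': 'aehrt'
They do not match.

No


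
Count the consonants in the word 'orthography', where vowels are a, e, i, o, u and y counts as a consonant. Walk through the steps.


Consonants in 'orthography': r, t, h, g, r, p, h, y = 8 consonants.

8


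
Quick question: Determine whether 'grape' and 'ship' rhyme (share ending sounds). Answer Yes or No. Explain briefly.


Rime (stressed vowel + following sounds) of 'grape': -ape = /eɪp/
Rime of 'ship': -ip = /ɪp/
/eɪp/ and /ɪp/ are different ending sounds, so the words do not rhyme.

No


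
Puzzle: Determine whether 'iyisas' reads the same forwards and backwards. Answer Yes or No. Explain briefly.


Forward: 'iyisas'
Reversed: 'sasiyi'
They differ.

No


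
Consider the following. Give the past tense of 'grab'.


Apply rule: Double final consonant and add -ed. 'grab' becomes 'grabbed'.

grabbed


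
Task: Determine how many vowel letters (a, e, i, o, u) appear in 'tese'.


Vowels in 'tese': e, e = 2 vowels.

2


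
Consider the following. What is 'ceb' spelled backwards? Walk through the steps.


Reverse 'ceb' character by character: 'bec'.

bec


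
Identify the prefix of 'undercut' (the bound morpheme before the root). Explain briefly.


The word 'undercut' = 'under' (prefix) + 'cut' (root). The prefix is 'under'.

under


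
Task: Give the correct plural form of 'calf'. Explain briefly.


Apply rule: Change -f to -ves. 'calf' becomes 'calves'.

calves


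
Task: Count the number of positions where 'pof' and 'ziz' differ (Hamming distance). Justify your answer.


Alignment:
Position 1: 'p' vs 'z' = DIFFER
Position 2: 'o' vs 'i' = DIFFER
Position 3: 'f' vs 'z' = DIFFER
Total differences: 3

3


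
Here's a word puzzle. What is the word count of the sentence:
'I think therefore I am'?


Split into words: I | think | therefore | I | am = 5 words.

5


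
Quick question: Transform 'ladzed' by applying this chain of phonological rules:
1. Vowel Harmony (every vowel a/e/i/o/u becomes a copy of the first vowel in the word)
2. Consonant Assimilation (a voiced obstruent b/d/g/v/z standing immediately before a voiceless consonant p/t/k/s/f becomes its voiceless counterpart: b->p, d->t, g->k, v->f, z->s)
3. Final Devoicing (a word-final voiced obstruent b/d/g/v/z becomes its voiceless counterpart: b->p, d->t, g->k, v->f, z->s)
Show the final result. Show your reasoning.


Starting form: 'ladzed'
Rule 1: Vowel Harmony: all vowels become 'a' (matching first vowel). 'ladzed' -> 'ladzad'
Rule 2: Consonant Assimilation: no voiced obstruent (b/d/g/v/z) stands immediately before a voiceless consonant (p/t/k/s/f). No change.
Rule 3: Final Devoicing: word-final voiced obstruent 'd' becomes voiceless 't'. 'ladzad' -> 'ladzat'
Final form: 'ladzat'

ladzat


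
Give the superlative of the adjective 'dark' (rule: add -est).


Apply superlative formation (add -est): 'dark' -> 'darkest'.

darkest


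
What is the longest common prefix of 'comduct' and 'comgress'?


Compare from the start: 3 characters match: 'com'. Mismatch at position 4: 'd' vs 'g'.

com


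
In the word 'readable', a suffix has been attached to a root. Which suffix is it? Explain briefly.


The word 'readable' = 'read' (root) + '-able' (suffix). The suffix is '-able'.

able


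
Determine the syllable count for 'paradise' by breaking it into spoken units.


Break 'paradise' into syllables: par-a-dise -> par | a | dise = 3 syllables

3 syllables


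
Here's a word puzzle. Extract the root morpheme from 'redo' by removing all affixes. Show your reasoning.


Remove prefix 're' from 'redo' to get root 'do'.

do


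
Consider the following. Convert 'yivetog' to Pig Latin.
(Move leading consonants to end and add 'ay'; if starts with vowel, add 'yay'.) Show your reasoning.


'yivetog': move consonant cluster 'y' to end and add 'ay': 'ivetogyay'.

ivetogyay


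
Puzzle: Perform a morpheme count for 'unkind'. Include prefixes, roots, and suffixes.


Decomposition: un- (prefix) + kind (root) = 2 morpheme(s)

2 morphemes


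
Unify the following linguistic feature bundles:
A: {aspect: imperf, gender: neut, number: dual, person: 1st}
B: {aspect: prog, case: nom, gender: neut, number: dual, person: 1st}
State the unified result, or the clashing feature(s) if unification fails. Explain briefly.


Compare features:
aspect: A=imperf vs B=prog -> CLASH
case: A=_ vs B=nom -> unified: nom
gender: A=neut vs B=neut -> unified: neut
number: A=dual vs B=dual -> unified: dual
person: A=1st vs B=1st -> unified: 1st
Clash detected on feature 'aspect' (imperf vs prog); unification fails.

CLASH on 'aspect' (imperf vs prog)


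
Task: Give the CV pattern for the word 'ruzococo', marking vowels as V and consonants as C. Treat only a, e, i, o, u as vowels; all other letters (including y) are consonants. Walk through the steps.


Letter mapping: r = C, u = V, z = C, o = V, c = C, o = V, c = C, o = V.

CVCVCVCV


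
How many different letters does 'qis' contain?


Unique letters in 'qis': {i, q, s} = 3 distinct letters.

3


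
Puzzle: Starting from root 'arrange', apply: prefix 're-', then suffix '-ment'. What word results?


Step 1: Add prefix 're-' to 'arrange' = 'rearrange'
Step 2: Add suffix '-ment' to 'rearrange' = 'rearrangement'

rearrangement


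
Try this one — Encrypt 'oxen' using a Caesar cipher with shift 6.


Shift each letter by 6: o -> u, x -> d, e -> k, n -> t. Result: 'udkt'.

udkt


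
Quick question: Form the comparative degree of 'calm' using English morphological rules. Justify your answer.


Apply comparative formation (add -er): 'calm' -> 'calmer'.

calmer


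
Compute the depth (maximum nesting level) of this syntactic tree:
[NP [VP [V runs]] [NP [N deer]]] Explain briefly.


Count bracket nesting levels:
'[' at pos 0: depth = 1
'[' at pos 4: depth = 2
'[' at pos 8: depth = 3
'[' at pos 18: depth = 2
'[' at pos 22: depth = 3
Maximum depth reached: 3

3


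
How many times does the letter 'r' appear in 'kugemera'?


Letter 'r' in 'kugemera': found at position(s) 7 = 1 occurrence(s).

1


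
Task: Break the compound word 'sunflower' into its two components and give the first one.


Split 'sunflower' into 'sun' + 'flower'. The first part is 'sun'.

sun


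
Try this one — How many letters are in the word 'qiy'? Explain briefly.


Spell out 'qiy' and number each letter: q(1), i(2), y(3). Total: 3 letters.

3


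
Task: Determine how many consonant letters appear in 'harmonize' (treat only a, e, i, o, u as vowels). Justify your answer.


Consonants in 'harmonize': h, r, m, n, z = 5 consonants.

5


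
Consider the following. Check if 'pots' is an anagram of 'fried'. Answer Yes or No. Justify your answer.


Sorted letters of 'pots': 'opst'
Sorted letters of 'fried': 'defir'
They do not match.

No


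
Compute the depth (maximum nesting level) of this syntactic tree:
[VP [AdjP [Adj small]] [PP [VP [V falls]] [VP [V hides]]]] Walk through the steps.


Count bracket nesting levels:
'[' at pos 0: depth = 1
'[' at pos 4: depth = 2
'[' at pos 10: depth = 3
'[' at pos 23: depth = 2
'[' at pos 27: depth = 3
'[' at pos 31: depth = 4
'[' at pos 42: depth = 3
'[' at pos 46: depth = 4
Maximum depth reached: 4

4


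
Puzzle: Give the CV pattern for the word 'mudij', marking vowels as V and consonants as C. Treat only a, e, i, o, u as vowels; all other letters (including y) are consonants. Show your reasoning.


Letter mapping: m = C, u = V, d = C, i = V, j = C.

CVCVC


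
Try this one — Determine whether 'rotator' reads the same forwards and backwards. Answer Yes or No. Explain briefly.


Forward: 'rotator'
Reversed: 'rotator'
They are identical.

Yes


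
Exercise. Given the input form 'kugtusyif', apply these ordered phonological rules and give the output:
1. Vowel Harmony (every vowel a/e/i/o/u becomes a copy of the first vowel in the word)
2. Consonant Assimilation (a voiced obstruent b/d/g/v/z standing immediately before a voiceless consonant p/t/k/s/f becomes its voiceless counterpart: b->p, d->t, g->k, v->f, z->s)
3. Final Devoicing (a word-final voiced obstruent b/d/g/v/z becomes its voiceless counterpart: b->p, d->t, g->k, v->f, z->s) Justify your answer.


Starting form: 'kugtusyif'
Rule 1: Vowel Harmony: all vowels become 'u' (matching first vowel). 'kugtusyif' -> 'kugtusyuf'
Rule 2: Consonant Assimilation: voiced obstruent before voiceless consonant becomes voiceless ('gt' -> 'kt'). 'kugtusyuf' -> 'kuktusyuf'
Rule 3: Final Devoicing: final consonant 'f' is not one of the voiced obstruents b/d/g/v/z. No change.
Final form: 'kuktusyuf'

kuktusyuf


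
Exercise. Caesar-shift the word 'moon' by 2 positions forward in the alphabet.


Shift each letter by 2: m -> o, o -> q, o -> q, n -> p. Result: 'oqqp'.

oqqp


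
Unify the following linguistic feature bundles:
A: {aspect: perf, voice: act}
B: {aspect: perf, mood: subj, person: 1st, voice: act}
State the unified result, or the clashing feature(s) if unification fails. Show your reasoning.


Compare features:
aspect: A=perf vs B=perf -> unified: perf
mood: A=_ vs B=subj -> unified: subj
person: A=_ vs B=1st -> unified: 1st
voice: A=act vs B=act -> unified: act
No clashes found.

Unified: {aspect: perf, mood: subj, person: 1st, voice: act}


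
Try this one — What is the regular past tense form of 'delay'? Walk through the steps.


Apply rule: Add -ed. 'delay' becomes 'delayed'.

delayed


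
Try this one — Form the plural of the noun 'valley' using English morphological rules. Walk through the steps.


Apply rule: Add -s. 'valley' becomes 'valleys'.

valleys


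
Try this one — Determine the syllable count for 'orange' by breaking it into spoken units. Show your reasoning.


Break 'orange' into syllables: or-ange -> or | ange = 2 syllables

2 syllables


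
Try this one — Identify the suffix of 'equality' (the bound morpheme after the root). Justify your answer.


The word 'equality' = 'equal' (root) + '-ity' (suffix). The suffix is '-ity'.

ity


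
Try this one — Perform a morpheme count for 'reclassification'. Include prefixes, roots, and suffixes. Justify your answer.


Decomposition: re- (prefix) + class (root) + -ify (suffix) + -ation (suffix) = 4 morpheme(s)

4 morphemes


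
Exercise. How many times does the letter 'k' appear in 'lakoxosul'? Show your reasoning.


Letter 'k' in 'lakoxosul': found at position(s) 3 = 1 occurrence(s).

1


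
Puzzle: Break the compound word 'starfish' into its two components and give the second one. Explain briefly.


Split 'starfish' into 'star' + 'fish'. The second part is 'fish'.

fish


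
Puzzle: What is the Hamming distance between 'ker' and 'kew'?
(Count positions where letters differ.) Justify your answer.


Alignment:
Position 1: 'k' vs 'k' = match
Position 2: 'e' vs 'e' = match
Position 3: 'r' vs 'w' = DIFFER
Total differences: 1

1


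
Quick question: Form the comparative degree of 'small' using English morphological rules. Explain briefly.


Apply comparative formation (add -er): 'small' -> 'smaller'.

smaller


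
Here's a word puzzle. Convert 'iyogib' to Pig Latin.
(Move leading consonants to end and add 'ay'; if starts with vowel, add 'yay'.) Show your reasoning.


'iyogib' starts with a vowel, so add 'yay': 'iyogibyay'.

iyogibyay


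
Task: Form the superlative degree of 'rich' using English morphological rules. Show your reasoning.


Apply superlative formation (add -est): 'rich' -> 'richest'.

richest


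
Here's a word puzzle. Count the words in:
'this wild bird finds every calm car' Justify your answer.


Split into words: this | wild | bird | finds | every | calm | car = 7 words.

7


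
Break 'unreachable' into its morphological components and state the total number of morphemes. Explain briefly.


Step 1: Identify prefix: 'un' (meaning: not/reverse)
Step 2: Identify root: 'reach'
Step 3: Identify suffix(es): 'able'
Decomposition: un- (prefix: not/reverse) + reach (root) + -able (suffix: capable of)
Total morphemes: 3

3 morphemes (un- (prefix: not/reverse) + reach (root) + -able (suffix: capable of))


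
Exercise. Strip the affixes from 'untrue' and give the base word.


Remove prefix 'un' from 'untrue' to get root 'true'.

true


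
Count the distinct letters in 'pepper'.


Unique letters in 'pepper': {e, p, r} = 3 distinct letters.

3


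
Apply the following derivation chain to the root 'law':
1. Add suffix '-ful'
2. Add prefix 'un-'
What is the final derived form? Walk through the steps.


Step 1: Add suffix '-ful' to 'law' = 'lawful'
Step 2: Add prefix 'un-' to 'lawful' = 'unlawful'

unlawful


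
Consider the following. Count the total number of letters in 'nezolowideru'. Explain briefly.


Spell out 'nezolowideru' and number each letter: n(1), e(2), z(3), o(4), l(5), o(6), w(7), i(8), d(9), e(10), r(11), u(12). Total: 12 letters.

12


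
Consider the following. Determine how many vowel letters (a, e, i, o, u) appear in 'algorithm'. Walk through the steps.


Vowels in 'algorithm': a, o, i = 3 vowels.

3


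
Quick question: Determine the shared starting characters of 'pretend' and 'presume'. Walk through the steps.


Compare from the start: 3 characters match: 'pre'. Mismatch at position 4: 't' vs 's'.

pre


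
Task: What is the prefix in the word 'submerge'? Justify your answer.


The word 'submerge' = 'sub' (prefix) + 'merge' (root). The prefix is 'sub'.

sub


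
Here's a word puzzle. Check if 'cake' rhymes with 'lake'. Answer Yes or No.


Rime (stressed vowel + following sounds) of 'cake': -ake = /eɪk/
Rime of 'lake': -ake = /eɪk/
/eɪk/ and /eɪk/ are the same ending sound, so the words rhyme.

Yes


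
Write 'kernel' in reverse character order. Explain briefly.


Reverse 'kernel' character by character: 'lenrek'.

lenrek


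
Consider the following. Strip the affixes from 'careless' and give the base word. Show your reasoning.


Remove suffix '-less' from 'careless' to get root 'care'.

care


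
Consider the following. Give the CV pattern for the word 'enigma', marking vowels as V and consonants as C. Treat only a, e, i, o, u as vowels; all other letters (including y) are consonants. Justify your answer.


Letter mapping: e = V, n = C, i = V, g = C, m = C, a = V.

VCVCCV


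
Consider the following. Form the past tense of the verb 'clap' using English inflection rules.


Apply rule: Double final consonant and add -ed. 'clap' becomes 'clapped'.

clapped


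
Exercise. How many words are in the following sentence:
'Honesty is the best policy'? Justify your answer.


Split into words: Honesty | is | the | best | policy = 5 words.

5


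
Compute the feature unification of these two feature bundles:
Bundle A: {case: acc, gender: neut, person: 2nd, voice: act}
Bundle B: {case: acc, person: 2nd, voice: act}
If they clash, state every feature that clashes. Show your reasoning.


Compare features:
case: A=acc vs B=acc -> unified: acc
gender: A=neut vs B=_ -> unified: neut
person: A=2nd vs B=2nd -> unified: 2nd
voice: A=act vs B=act -> unified: act
No clashes found.

Unified: {case: acc, gender: neut, person: 2nd, voice: act}


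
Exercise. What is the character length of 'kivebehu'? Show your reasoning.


Spell out 'kivebehu' and number each letter: k(1), i(2), v(3), e(4), b(5), e(6), h(7), u(8). Total: 8 letters.

8


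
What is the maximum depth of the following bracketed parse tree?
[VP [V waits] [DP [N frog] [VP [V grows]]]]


Count bracket nesting levels:
'[' at pos 0: depth = 1
'[' at pos 4: depth = 2
'[' at pos 14: depth = 2
'[' at pos 18: depth = 3
'[' at pos 27: depth = 3
'[' at pos 31: depth = 4
Maximum depth reached: 4

4


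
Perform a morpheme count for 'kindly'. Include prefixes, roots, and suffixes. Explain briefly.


Decomposition: kind (root) + -ly (suffix) = 2 morpheme(s)

2 morphemes


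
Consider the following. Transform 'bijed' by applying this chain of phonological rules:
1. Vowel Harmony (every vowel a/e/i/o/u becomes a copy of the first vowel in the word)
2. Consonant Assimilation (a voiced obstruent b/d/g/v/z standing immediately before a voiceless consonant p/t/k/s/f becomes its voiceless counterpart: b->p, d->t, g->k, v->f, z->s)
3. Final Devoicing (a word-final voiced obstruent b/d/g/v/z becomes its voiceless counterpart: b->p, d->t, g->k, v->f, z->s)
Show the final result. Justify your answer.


Starting form: 'bijed'
Rule 1: Vowel Harmony: all vowels become 'i' (matching first vowel). 'bijed' -> 'bijid'
Rule 2: Consonant Assimilation: no voiced obstruent (b/d/g/v/z) stands immediately before a voiceless consonant (p/t/k/s/f). No change.
Rule 3: Final Devoicing: word-final voiced obstruent 'd' becomes voiceless 't'. 'bijid' -> 'bijit'
Final form: 'bijit'

bijit


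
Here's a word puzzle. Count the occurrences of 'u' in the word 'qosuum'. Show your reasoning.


Letter 'u' in 'qosuum': found at position(s) 4, 5 = 2 occurrence(s).

2


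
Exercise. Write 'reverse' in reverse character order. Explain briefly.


Reverse 'reverse' character by character: 'esrever'.

esrever


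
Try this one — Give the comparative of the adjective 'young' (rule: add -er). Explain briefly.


Apply comparative formation (add -er): 'young' -> 'younger'.

younger


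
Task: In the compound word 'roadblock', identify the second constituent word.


Split 'roadblock' into 'road' + 'block'. The second part is 'block'.

block


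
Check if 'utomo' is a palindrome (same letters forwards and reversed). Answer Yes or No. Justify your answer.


Forward: 'utomo'
Reversed: 'omotu'
They differ.

No


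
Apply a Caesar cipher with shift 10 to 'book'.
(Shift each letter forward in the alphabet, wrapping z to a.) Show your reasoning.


Shift each letter by 10: b -> l, o -> y, o -> y, k -> u. Result: 'lyyu'.

lyyu


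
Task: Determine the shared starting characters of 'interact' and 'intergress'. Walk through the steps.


Compare from the start: 5 characters match: 'inter'. Mismatch at position 6: 'a' vs 'g'.

inter


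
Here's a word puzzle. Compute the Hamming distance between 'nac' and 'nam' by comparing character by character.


Alignment:
Position 1: 'n' vs 'n' = match
Position 2: 'a' vs 'a' = match
Position 3: 'c' vs 'm' = DIFFER
Total differences: 1

1


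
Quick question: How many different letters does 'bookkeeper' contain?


Unique letters in 'bookkeeper': {b, e, k, o, p, r} = 6 distinct letters.

6


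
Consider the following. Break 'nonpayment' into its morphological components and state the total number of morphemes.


Step 1: Identify prefix: 'non' (meaning: not)
Step 2: Identify root: 'pay'
Step 3: Identify suffix(es): 'ment'
Decomposition: non- (prefix: not) + pay (root) + -ment (suffix: action/result)
Total morphemes: 3

3 morphemes (non- (prefix: not) + pay (root) + -ment (suffix: action/result))


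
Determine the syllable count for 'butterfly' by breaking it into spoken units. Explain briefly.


Break 'butterfly' into syllables: but-ter-fly -> but | ter | fly = 3 syllables

3 syllables


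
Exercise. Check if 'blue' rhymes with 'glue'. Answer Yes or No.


Rime (stressed vowel + following sounds) of 'blue': -ue = /uː/
Rime of 'glue': -ue = /uː/
/uː/ and /uː/ are the same ending sound, so the words rhyme.

Yes


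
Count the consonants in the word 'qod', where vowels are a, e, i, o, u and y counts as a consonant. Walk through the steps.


Consonants in 'qod': q, d = 2 consonants.

2


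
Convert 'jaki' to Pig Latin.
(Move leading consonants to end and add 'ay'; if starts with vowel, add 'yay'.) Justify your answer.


'jaki': move consonant cluster 'j' to end and add 'ay': 'akijay'.

akijay


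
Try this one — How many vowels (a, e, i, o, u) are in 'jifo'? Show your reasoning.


Vowels in 'jifo': i, o = 2 vowels.

2


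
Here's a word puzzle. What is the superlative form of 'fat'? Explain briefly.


Apply superlative formation (double final consonant, add -est): 'fat' -> 'fattest'.

fattest


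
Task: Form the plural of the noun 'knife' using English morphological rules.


Apply rule: Change -fe to -ves. 'knife' becomes 'knives'.

knives


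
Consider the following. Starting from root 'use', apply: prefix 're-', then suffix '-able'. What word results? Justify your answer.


Step 1: Add prefix 're-' to 'use' = 'reuse'
Step 2: Add suffix '-able' to 'reuse' = 'reusable'

reusable


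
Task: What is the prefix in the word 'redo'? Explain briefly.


The word 'redo' = 're' (prefix) + 'do' (root). The prefix is 're'.

re


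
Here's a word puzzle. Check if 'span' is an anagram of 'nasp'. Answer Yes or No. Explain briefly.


Sorted letters of 'span': 'anps'
Sorted letters of 'nasp': 'anps'
They match.

Yes


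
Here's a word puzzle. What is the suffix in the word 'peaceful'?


The word 'peaceful' = 'peace' (root) + '-ful' (suffix). The suffix is '-ful'.

ful


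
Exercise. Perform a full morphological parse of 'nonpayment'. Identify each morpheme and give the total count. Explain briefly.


Step 1: Identify prefix: 'non' (meaning: not)
Step 2: Identify root: 'pay'
Step 3: Identify suffix(es): 'ment'
Decomposition: non- (prefix: not) + pay (root) + -ment (suffix: action/result)
Total morphemes: 3

3 morphemes (non- (prefix: not) + pay (root) + -ment (suffix: action/result))
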